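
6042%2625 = 792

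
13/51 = 13/51 = 0.25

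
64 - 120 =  - 56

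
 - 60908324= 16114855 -77023179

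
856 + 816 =1672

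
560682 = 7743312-7182630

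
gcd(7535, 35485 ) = 5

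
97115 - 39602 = 57513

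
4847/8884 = 4847/8884 = 0.55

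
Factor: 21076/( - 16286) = -22/17 =- 2^1 * 11^1 * 17^(-1) 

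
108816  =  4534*24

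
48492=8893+39599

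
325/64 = 5 + 5/64  =  5.08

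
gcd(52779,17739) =219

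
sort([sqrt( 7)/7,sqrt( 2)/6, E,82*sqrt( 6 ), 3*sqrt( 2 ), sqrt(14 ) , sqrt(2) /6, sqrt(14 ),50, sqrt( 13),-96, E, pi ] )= [-96 , sqrt ( 2 )/6,  sqrt(2)/6, sqrt( 7)/7, E, E, pi,sqrt(13 ), sqrt(14 ), sqrt(14 ), 3*sqrt( 2),50, 82 * sqrt( 6)] 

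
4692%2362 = 2330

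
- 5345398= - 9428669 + 4083271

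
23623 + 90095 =113718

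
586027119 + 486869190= 1072896309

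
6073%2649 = 775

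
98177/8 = 12272+1/8 = 12272.12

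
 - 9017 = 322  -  9339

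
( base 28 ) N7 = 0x28b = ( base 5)10101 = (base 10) 651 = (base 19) 1f5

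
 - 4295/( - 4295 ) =1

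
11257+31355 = 42612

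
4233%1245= 498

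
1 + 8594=8595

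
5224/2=2612 = 2612.00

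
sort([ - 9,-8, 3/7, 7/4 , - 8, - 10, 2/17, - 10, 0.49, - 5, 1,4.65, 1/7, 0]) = [ - 10, - 10, - 9, -8 , - 8, - 5, 0, 2/17,  1/7, 3/7, 0.49,1,7/4 , 4.65 ] 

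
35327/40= 35327/40  =  883.17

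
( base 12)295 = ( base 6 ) 1505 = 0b110010001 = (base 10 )401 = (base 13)24b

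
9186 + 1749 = 10935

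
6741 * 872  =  5878152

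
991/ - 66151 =-1 + 65160/66151 = - 0.01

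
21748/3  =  21748/3 = 7249.33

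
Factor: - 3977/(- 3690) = 2^( - 1 ) * 3^( - 2)* 5^(-1)*97^1 = 97/90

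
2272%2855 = 2272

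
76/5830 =38/2915 = 0.01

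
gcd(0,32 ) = 32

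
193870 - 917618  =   - 723748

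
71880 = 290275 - 218395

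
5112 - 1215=3897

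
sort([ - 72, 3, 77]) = [ - 72,3,77 ]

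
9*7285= 65565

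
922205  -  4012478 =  - 3090273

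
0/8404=0 = 0.00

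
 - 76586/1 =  - 76586 = - 76586.00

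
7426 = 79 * 94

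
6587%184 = 147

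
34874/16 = 2179 + 5/8 = 2179.62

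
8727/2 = 8727/2 = 4363.50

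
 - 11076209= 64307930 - 75384139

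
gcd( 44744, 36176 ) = 952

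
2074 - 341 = 1733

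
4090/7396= 2045/3698  =  0.55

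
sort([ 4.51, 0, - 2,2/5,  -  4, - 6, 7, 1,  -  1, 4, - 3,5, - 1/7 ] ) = [ - 6,-4, - 3,- 2, - 1, - 1/7,0,2/5 , 1, 4,4.51,5,7 ]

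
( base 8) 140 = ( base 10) 96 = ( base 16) 60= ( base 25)3l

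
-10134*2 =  - 20268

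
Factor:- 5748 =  - 2^2 * 3^1 * 479^1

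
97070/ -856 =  - 114+257/428= -  113.40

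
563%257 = 49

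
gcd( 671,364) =1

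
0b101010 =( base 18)26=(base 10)42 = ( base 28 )1e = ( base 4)222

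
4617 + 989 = 5606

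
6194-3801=2393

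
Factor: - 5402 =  - 2^1 * 37^1 * 73^1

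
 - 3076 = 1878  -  4954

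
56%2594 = 56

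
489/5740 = 489/5740 = 0.09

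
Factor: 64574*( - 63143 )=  - 2^1*83^1*233^1 * 271^1*389^1 =- 4077396082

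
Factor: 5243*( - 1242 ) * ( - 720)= 2^5 *3^5*5^1 * 7^2*23^1*107^1 = 4688500320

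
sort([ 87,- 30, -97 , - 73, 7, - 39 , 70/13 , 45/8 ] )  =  [ - 97,-73,- 39, - 30,70/13,45/8, 7,87 ]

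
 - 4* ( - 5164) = 20656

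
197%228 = 197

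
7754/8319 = 7754/8319 = 0.93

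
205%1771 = 205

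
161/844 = 161/844 = 0.19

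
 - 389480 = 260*( - 1498 )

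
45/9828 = 5/1092 = 0.00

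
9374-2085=7289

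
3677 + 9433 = 13110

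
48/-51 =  - 16/17 = -0.94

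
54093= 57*949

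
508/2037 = 508/2037  =  0.25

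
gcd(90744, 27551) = 1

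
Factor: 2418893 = 2418893^1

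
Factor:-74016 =-2^5*3^2*257^1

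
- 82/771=-1 + 689/771 = - 0.11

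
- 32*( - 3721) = 119072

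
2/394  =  1/197 = 0.01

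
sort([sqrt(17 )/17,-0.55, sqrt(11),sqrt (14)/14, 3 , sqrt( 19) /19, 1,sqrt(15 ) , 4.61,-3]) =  [ - 3,- 0.55,sqrt( 19)/19 , sqrt(17 ) /17,sqrt( 14)/14,1,3,sqrt(11 ),  sqrt(15), 4.61]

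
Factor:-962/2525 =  - 2^1*5^(- 2)*13^1*37^1*101^(  -  1)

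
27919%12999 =1921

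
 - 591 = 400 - 991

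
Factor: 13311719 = 71^1*433^2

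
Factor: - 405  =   - 3^4  *  5^1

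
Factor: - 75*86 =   -  2^1*3^1*5^2*43^1 = -6450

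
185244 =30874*6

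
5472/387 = 608/43 = 14.14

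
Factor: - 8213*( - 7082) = 58164466 = 2^1*43^1*191^1*3541^1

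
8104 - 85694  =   -77590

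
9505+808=10313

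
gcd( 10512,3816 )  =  72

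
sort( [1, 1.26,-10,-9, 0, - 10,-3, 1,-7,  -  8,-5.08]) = [-10,  -  10,-9 , - 8, - 7,-5.08,- 3, 0,1, 1, 1.26] 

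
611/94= 6 + 1/2  =  6.50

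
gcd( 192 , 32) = 32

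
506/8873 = 506/8873 = 0.06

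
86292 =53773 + 32519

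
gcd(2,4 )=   2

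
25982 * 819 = 21279258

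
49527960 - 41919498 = 7608462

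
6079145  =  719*8455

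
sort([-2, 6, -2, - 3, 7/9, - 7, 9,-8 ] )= [ - 8,- 7, - 3, - 2,  -  2, 7/9 , 6,9]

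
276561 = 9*30729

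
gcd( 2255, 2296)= 41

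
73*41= 2993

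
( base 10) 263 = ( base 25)ad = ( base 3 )100202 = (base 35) 7I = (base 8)407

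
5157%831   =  171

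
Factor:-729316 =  - 2^2*7^2*61^2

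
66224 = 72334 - 6110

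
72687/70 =72687/70 = 1038.39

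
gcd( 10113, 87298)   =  1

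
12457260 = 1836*6785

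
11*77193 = 849123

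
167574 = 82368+85206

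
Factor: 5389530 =2^1*3^1 * 5^1*179651^1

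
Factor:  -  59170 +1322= - 2^3 * 7^1 * 1033^1 = - 57848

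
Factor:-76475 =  - 5^2*7^1*19^1*23^1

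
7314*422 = 3086508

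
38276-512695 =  - 474419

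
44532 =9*4948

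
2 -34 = -32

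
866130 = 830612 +35518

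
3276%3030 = 246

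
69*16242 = 1120698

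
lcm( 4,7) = 28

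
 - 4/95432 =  - 1 + 23857/23858 = -  0.00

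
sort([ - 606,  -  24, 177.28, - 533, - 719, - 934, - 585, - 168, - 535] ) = [-934, - 719, - 606,  -  585, - 535, - 533, - 168 , - 24, 177.28 ]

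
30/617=30/617 = 0.05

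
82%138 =82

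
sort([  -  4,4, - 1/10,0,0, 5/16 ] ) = [  -  4,-1/10,0, 0,5/16,4]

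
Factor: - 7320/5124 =- 10/7 = -2^1*5^1*7^(  -  1)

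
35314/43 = 35314/43 = 821.26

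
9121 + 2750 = 11871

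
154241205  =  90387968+63853237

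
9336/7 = 1333  +  5/7 =1333.71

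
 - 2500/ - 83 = 2500/83 =30.12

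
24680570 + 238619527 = 263300097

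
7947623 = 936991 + 7010632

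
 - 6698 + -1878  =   - 8576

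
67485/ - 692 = -98 + 331/692 = -97.52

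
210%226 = 210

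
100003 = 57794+42209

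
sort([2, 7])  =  [2,  7 ]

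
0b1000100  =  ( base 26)2g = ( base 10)68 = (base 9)75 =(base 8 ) 104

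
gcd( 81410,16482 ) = 2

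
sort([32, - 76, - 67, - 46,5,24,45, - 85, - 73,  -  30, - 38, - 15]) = [ - 85, - 76, - 73, - 67 , - 46, - 38 , - 30, - 15,5,  24,32,45]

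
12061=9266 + 2795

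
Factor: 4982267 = 761^1 * 6547^1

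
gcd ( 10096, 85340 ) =4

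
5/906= 5/906 =0.01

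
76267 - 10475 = 65792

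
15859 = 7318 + 8541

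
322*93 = 29946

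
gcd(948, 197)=1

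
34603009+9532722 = 44135731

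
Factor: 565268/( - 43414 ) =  - 638/49=- 2^1*7^ ( - 2 )*11^1*29^1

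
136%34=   0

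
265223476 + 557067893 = 822291369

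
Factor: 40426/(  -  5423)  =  -2^1*11^( - 1)*41^1=- 82/11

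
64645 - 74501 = -9856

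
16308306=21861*746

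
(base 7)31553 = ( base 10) 7829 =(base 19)12d1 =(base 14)2bd3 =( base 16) 1E95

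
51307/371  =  51307/371=138.29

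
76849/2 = 38424  +  1/2 =38424.50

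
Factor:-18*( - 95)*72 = 123120 =2^4*3^4*5^1*19^1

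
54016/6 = 27008/3 = 9002.67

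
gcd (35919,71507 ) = 1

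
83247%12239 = 9813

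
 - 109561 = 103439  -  213000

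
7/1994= 7/1994 =0.00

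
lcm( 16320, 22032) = 440640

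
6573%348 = 309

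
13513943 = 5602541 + 7911402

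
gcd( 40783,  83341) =1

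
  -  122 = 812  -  934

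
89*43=3827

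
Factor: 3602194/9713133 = 2^1* 3^ ( - 2) * 467^( - 1)*521^1 * 2311^( - 1)*3457^1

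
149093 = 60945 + 88148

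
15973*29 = 463217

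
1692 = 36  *47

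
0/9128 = 0 = 0.00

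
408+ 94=502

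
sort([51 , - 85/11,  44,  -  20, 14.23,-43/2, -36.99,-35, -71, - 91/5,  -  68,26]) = [  -  71,-68,-36.99, - 35, - 43/2, - 20, - 91/5, - 85/11,  14.23,26,44, 51]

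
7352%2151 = 899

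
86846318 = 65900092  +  20946226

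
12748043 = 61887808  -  49139765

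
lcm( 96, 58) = 2784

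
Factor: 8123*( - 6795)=  -  3^2*5^1*151^1*8123^1 = -55195785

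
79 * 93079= 7353241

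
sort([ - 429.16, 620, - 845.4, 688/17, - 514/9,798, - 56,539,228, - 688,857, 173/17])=[ - 845.4,-688, - 429.16,-514/9, - 56,173/17,688/17,228,539,620,798, 857 ]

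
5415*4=21660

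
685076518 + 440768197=1125844715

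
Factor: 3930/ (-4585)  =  -2^1*3^1*7^(-1) = - 6/7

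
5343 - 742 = 4601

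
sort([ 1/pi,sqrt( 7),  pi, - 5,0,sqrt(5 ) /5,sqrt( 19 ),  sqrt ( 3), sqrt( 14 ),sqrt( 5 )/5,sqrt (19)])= [ - 5,0,1/pi,sqrt (5 )/5, sqrt(5)/5,sqrt(3),sqrt( 7),pi, sqrt( 14),sqrt (19 ), sqrt(19)]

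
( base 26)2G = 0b1000100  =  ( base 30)28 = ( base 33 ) 22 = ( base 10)68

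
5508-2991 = 2517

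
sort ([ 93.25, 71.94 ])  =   [71.94, 93.25 ]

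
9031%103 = 70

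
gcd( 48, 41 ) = 1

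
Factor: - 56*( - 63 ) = 3528 = 2^3*3^2*7^2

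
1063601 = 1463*727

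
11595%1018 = 397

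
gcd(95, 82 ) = 1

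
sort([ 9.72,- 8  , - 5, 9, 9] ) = [ - 8,-5, 9, 9,9.72] 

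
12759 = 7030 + 5729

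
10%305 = 10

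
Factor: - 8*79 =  - 2^3*79^1=   - 632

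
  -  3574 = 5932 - 9506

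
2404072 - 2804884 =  - 400812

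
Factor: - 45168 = - 2^4*3^1*941^1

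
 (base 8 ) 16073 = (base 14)28C3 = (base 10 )7227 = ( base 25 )be2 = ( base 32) 71r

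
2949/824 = 2949/824 = 3.58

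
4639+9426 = 14065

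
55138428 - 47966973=7171455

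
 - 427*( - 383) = 163541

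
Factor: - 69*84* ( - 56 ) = 2^5*3^2*7^2*23^1 = 324576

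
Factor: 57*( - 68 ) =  - 3876 = - 2^2*3^1*17^1  *19^1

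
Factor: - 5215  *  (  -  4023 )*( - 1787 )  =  -37491161715 = -3^3*5^1* 7^1*149^2*1787^1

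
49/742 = 7/106 = 0.07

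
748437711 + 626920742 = 1375358453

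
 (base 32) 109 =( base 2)10000001001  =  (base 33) VA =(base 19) 2g7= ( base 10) 1033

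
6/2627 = 6/2627 =0.00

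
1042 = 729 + 313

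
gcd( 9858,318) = 318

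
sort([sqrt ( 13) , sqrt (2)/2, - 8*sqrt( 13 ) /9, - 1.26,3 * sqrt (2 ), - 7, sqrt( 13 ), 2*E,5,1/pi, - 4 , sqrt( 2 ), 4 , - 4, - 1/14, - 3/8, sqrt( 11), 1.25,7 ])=[-7, - 4, - 4 , - 8*sqrt(13)/9,-1.26, - 3/8 , - 1/14,1/pi, sqrt(2)/2, 1.25,sqrt(2 ),  sqrt(11 ),sqrt(13 ),sqrt(13 ), 4, 3*sqrt(2 ),5,2 * E, 7 ] 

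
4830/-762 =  - 805/127 = - 6.34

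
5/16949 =5/16949 = 0.00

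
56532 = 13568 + 42964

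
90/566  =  45/283 = 0.16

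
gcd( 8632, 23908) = 4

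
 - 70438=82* (-859)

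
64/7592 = 8/949 =0.01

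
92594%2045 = 569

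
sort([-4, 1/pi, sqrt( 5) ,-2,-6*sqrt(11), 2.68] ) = [ - 6*sqrt(11), - 4, - 2, 1/pi,sqrt( 5),2.68] 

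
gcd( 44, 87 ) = 1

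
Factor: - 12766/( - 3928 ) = 13/4 = 2^(- 2)*13^1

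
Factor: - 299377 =-13^1*23029^1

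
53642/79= 53642/79=679.01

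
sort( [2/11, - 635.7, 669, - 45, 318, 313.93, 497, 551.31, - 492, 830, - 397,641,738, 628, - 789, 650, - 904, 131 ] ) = [ - 904, -789, - 635.7,-492,  -  397 ,- 45, 2/11, 131,313.93,318,  497, 551.31,  628, 641, 650,669, 738,830]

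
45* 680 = 30600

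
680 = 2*340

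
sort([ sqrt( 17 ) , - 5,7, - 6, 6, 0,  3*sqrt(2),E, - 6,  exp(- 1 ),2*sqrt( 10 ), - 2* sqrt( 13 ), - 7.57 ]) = [ - 7.57 , - 2*sqrt ( 13), - 6 , - 6,- 5, 0,exp ( - 1 ),E, sqrt( 17),  3*sqrt(2),6,2*sqrt( 10), 7] 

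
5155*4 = 20620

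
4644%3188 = 1456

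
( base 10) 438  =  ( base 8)666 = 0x1B6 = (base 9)536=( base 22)JK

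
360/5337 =40/593 = 0.07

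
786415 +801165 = 1587580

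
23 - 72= - 49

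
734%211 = 101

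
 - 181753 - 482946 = - 664699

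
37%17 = 3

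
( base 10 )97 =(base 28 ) 3D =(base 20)4h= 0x61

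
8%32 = 8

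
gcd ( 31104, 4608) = 1152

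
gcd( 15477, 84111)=3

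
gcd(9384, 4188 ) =12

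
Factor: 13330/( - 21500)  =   - 31/50  =  - 2^( - 1)*5^(-2)*31^1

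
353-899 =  - 546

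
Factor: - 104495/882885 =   -  3^(-1 )*71^(  -  1)*829^( - 1 ) * 20899^1 = -  20899/176577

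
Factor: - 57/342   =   - 1/6 = -2^( - 1) * 3^( - 1)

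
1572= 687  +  885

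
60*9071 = 544260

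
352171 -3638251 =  - 3286080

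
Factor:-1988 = - 2^2*7^1*71^1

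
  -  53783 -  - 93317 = 39534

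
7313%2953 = 1407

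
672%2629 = 672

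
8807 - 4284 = 4523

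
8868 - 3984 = 4884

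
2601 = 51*51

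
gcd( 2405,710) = 5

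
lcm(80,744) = 7440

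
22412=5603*4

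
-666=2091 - 2757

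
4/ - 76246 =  - 1 + 38121/38123 =-0.00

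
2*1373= 2746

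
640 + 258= 898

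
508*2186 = 1110488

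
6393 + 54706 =61099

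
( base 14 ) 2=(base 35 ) 2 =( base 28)2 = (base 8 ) 2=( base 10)2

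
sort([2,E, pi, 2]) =[2, 2, E, pi]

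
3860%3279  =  581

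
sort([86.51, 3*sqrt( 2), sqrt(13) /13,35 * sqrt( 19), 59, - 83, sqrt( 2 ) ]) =[- 83, sqrt( 13 )/13, sqrt( 2),3*sqrt(2),59, 86.51,35*sqrt( 19)]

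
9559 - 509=9050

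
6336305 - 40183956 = -33847651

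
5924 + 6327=12251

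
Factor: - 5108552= - 2^3*31^1*20599^1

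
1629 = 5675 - 4046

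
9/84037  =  9/84037 = 0.00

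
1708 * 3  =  5124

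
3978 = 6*663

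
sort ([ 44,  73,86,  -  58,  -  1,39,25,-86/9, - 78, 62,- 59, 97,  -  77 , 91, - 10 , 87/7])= [ - 78, - 77,  -  59,-58,  -  10, - 86/9, - 1, 87/7, 25, 39, 44,  62,73,86, 91,  97]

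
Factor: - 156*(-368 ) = 57408   =  2^6*3^1*13^1*23^1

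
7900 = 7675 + 225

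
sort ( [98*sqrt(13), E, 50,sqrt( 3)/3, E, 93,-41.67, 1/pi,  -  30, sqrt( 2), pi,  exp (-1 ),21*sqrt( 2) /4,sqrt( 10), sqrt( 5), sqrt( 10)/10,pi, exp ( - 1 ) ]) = [  -  41.67, - 30, sqrt (10)/10, 1/pi, exp(-1), exp(-1 ), sqrt( 3 )/3, sqrt ( 2), sqrt(5),E, E, pi,pi,sqrt( 10 ),21*sqrt( 2) /4,50, 93 , 98*sqrt(13)] 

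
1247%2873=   1247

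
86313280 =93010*928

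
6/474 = 1/79 = 0.01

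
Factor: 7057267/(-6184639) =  - 7^1*1008181^1*6184639^ ( - 1)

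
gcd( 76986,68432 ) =8554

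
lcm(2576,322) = 2576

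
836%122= 104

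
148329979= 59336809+88993170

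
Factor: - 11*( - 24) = 264 = 2^3*3^1*11^1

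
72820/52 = 18205/13 = 1400.38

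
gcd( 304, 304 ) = 304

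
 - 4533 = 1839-6372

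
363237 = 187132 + 176105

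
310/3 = 103 + 1/3  =  103.33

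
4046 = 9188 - 5142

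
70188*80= 5615040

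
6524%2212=2100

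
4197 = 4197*1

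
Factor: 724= 2^2* 181^1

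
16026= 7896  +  8130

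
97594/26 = 48797/13 = 3753.62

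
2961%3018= 2961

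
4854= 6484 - 1630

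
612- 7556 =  - 6944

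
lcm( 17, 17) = 17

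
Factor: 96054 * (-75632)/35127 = -2^5*3^(  -  2) * 7^1*29^1*163^1* 1301^ (- 1 )*2287^1 = -2421585376/11709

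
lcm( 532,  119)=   9044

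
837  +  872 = 1709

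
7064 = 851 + 6213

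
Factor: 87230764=2^2 *21807691^1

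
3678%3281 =397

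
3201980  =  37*86540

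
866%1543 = 866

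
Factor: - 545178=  -2^1 * 3^1*90863^1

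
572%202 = 168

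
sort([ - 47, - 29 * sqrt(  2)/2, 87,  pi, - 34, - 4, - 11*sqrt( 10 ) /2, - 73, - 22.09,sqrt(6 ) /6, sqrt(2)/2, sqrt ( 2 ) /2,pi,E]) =[ - 73, - 47, - 34, - 22.09, - 29*sqrt ( 2) /2, - 11*sqrt(10)/2, - 4,sqrt(6)/6,sqrt(2 )/2,sqrt( 2 ) /2 , E,pi,pi,87 ] 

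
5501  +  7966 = 13467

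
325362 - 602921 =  - 277559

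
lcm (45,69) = 1035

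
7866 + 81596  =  89462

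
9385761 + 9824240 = 19210001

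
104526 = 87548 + 16978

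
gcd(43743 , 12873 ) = 21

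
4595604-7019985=-2424381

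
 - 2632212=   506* (-5202) 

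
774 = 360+414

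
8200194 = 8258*993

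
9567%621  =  252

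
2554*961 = 2454394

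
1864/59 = 1864/59  =  31.59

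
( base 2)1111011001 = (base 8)1731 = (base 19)2dg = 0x3D9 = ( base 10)985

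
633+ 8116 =8749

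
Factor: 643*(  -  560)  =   - 2^4* 5^1 * 7^1 * 643^1 = - 360080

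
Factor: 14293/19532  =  2^( - 2 )*19^( - 1 )*257^( -1 )*14293^1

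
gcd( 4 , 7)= 1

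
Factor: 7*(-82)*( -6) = 3444 =2^2 * 3^1 * 7^1 * 41^1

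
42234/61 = 692 + 22/61 = 692.36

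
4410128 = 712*6194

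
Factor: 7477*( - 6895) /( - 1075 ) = 5^( - 1)*7^1*43^( -1 )*197^1*7477^1= 10310783/215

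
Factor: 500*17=2^2*5^3*17^1 =8500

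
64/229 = 64/229 = 0.28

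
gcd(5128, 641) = 641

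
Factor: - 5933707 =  - 13^1*456439^1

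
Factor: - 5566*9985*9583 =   -  2^1*5^1*7^1*11^2*23^1*37^2*1997^1 = -  532589695330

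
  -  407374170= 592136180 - 999510350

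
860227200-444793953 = 415433247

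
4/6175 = 4/6175 = 0.00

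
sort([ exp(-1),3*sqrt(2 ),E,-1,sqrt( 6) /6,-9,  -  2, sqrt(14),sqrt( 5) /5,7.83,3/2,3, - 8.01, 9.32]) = [ - 9, - 8.01,-2,- 1,exp(  -  1),sqrt(6) /6,sqrt(5) /5,3/2, E,3, sqrt( 14 ), 3*sqrt(2),7.83 , 9.32 ] 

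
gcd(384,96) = 96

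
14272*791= 11289152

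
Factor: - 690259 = -690259^1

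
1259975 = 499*2525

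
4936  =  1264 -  - 3672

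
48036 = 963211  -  915175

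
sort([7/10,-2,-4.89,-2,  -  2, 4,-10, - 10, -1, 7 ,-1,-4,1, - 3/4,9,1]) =[  -  10,-10, - 4.89, - 4, - 2, - 2, -2, - 1 ,-1,- 3/4,7/10,1,1,  4, 7,9]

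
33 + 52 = 85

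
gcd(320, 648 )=8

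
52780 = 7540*7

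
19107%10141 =8966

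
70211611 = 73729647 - 3518036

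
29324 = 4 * 7331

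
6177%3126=3051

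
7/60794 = 7/60794= 0.00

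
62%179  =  62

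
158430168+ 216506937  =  374937105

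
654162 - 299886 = 354276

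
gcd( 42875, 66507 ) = 7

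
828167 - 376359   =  451808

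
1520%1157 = 363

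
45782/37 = 45782/37 = 1237.35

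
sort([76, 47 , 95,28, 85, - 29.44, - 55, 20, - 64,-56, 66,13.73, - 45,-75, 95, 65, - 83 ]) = [ - 83, - 75, - 64, - 56, - 55, - 45,-29.44,13.73,  20, 28, 47 , 65,  66,76, 85, 95, 95] 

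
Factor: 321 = 3^1*107^1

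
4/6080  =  1/1520 = 0.00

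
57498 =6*9583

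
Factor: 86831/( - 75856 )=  - 2^( - 4) * 11^(  -  1 )*31^1* 431^( - 1) *2801^1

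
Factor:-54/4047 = - 18/1349   =  - 2^1*3^2*19^( - 1 )*71^( - 1)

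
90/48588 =15/8098= 0.00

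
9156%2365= 2061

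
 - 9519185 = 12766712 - 22285897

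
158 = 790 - 632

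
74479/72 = 74479/72 =1034.43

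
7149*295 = 2108955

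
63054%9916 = 3558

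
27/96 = 9/32 = 0.28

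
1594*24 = 38256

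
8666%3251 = 2164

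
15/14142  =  5/4714=   0.00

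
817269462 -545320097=271949365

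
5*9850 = 49250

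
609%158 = 135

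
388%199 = 189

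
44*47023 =2069012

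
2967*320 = 949440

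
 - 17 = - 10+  - 7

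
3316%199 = 132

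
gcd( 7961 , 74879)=19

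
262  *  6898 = 1807276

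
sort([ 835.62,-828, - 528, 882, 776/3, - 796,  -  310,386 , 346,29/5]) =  [ - 828, - 796,-528, - 310,  29/5, 776/3,346,386 , 835.62,882 ] 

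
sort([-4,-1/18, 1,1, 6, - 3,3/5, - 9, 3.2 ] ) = [-9,-4, - 3,-1/18, 3/5, 1, 1, 3.2,6] 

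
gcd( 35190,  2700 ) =90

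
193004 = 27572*7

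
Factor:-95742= - 2^1*3^5*197^1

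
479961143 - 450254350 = 29706793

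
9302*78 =725556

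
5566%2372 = 822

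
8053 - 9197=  - 1144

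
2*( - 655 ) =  - 1310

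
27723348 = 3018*9186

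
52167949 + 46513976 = 98681925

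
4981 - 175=4806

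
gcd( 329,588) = 7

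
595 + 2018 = 2613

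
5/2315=1/463= 0.00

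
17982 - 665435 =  - 647453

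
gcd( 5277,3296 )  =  1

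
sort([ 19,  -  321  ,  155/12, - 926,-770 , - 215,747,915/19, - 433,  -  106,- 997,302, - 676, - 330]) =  [ - 997, - 926, - 770,-676,-433, - 330, - 321, - 215, - 106, 155/12,19 , 915/19,  302,747] 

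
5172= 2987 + 2185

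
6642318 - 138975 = 6503343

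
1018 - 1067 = -49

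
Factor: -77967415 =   -  5^1*15593483^1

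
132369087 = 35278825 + 97090262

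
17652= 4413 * 4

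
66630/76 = 876 + 27/38 = 876.71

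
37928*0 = 0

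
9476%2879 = 839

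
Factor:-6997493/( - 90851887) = 7^( - 1)*61^1 * 113^( - 1 )*331^(-1)* 347^( - 1 )*114713^1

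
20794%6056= 2626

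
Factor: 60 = 2^2 * 3^1 *5^1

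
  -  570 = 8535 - 9105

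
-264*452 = -119328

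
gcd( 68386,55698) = 2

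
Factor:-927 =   -  3^2*103^1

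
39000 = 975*40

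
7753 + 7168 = 14921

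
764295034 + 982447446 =1746742480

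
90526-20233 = 70293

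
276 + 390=666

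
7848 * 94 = 737712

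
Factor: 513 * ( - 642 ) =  - 329346 = - 2^1*3^4 * 19^1*107^1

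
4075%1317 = 124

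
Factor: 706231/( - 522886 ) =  - 41543/30758 = - 2^( - 1)*7^(-1 )*13^( - 3)*41543^1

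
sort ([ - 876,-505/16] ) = [ - 876,-505/16]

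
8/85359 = 8/85359 =0.00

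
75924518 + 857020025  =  932944543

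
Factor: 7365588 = 2^2 * 3^1 * 211^1*2909^1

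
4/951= 4/951= 0.00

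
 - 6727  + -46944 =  - 53671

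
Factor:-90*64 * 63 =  - 362880 = - 2^7 * 3^4 *5^1*7^1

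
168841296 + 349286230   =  518127526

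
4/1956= 1/489 = 0.00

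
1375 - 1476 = - 101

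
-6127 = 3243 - 9370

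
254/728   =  127/364 = 0.35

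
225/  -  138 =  - 75/46 = -  1.63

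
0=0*372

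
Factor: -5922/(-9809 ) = 2^1*3^2*7^1*17^(  -  1)*47^1*577^( - 1)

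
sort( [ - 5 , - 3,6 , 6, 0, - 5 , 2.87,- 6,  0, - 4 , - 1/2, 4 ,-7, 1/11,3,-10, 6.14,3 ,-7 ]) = [ - 10,- 7, - 7, -6, - 5, - 5, - 4, - 3, - 1/2, 0, 0,1/11,2.87,3, 3,4, 6, 6, 6.14 ] 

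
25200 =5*5040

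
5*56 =280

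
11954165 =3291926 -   -  8662239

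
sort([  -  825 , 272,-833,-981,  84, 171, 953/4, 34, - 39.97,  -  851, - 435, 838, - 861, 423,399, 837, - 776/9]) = [-981,-861 , - 851, - 833,-825, - 435, - 776/9,-39.97, 34,84, 171, 953/4,272, 399,  423,  837, 838]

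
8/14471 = 8/14471  =  0.00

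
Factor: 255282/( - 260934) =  - 271/277= - 271^1 * 277^( - 1)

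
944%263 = 155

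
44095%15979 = 12137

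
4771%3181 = 1590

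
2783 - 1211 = 1572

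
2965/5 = 593 = 593.00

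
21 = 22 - 1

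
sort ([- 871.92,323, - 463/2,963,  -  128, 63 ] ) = [ - 871.92, - 463/2, - 128,63, 323 , 963 ] 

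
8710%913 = 493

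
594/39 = 15 + 3/13 =15.23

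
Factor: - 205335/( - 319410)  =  2^(-1)*3^2*7^( - 1 )  =  9/14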